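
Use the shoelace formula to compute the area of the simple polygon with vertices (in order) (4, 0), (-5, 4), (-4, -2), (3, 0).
Area = 24

Shoelace formula: Area = (1/2) |Σ_i (x_i · y_{i+1} − x_{i+1} · y_i)| (indices mod n). Compute each cross term:
  (4)(4) − (-5)(0) = 16
  (-5)(-2) − (-4)(4) = 26
  (-4)(0) − (3)(-2) = 6
  (3)(0) − (4)(0) = 0
Sum = 48, so (signed) Area = 48/2 = 24, |Area| = 24.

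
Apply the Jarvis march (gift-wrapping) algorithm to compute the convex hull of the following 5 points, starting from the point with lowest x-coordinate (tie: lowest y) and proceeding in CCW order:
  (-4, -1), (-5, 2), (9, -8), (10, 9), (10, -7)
Hull (CCW) = [(-5, 2), (-4, -1), (9, -8), (10, -7), (10, 9)]

Jarvis march: at each step, from the current hull vertex p, select the next vertex q as the point such that every other point lies strictly to the left of (or on) the directed line p → q. (Equivalently: for every other point r, the cross product (q − p) × (r − p) ≥ 0.)
Starting point (lowest x, tie lowest y): (-5, 2). Wrap until returning to start. Resulting hull: (-5, 2), (-4, -1), (9, -8), (10, -7), (10, 9).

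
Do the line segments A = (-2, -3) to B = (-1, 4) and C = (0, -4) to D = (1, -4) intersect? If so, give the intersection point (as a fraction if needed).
No (intersection of containing lines falls outside at least one segment)

Parametrize and solve: t = -1/7, s = -15/7. At least one of these is outside [0, 1], so the segments do not intersect.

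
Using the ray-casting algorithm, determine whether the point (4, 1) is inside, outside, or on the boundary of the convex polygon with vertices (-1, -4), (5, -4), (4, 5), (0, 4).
The point (4, 1) lies strictly inside the polygon

Cast a horizontal ray to the right from the query point and count how many polygon edges it crosses (each edge strictly once or zero times, handled with the usual half-open convention). 
Parity of crossings → odd ⇒ inside.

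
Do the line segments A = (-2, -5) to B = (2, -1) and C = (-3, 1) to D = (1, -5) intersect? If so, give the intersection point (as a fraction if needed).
Yes; intersection at (-1/5, -16/5) (t = 9/20 on AB, s = 7/10 on CD)

Parametrize AB as A + t(B − A) = (-2 + 4 t, -5 + 4 t) and CD as C + s(D − C) = (-3 + 4 s, 1 + -6 s). Solve the linear system for (t, s). Determinant = 40 ≠ 0, so a unique intersection of the containing lines exists. Solution: t = 9/20, s = 7/10 — both in [0, 1], so the segments cross. Intersection point: (-1/5, -16/5).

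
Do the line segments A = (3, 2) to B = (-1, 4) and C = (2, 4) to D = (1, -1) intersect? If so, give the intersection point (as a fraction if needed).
Yes; intersection at (19/11, 29/11) (t = 7/22 on AB, s = 3/11 on CD)

Parametrize AB as A + t(B − A) = (3 + -4 t, 2 + 2 t) and CD as C + s(D − C) = (2 + -1 s, 4 + -5 s). Solve the linear system for (t, s). Determinant = -22 ≠ 0, so a unique intersection of the containing lines exists. Solution: t = 7/22, s = 3/11 — both in [0, 1], so the segments cross. Intersection point: (19/11, 29/11).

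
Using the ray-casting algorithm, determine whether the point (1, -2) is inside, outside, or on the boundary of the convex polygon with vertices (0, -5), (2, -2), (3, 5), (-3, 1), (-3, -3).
The point (1, -2) lies strictly inside the polygon

Cast a horizontal ray to the right from the query point and count how many polygon edges it crosses (each edge strictly once or zero times, handled with the usual half-open convention). 
Parity of crossings → odd ⇒ inside.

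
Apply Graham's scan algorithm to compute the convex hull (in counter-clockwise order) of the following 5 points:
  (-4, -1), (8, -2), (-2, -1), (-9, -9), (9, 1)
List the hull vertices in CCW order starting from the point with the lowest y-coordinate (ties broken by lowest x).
Hull (CCW) = [(-9, -9), (8, -2), (9, 1), (-4, -1)]

Graham scan procedure:
  1. Find the pivot p₀ = point with lowest y (tie → lowest x): (-9, -9).
  2. Sort the remaining points by polar angle around p₀.
  3. Walk through sorted points, maintaining a stack; pop the top while the last three entries make a non-left turn (cross product ≤ 0).
  4. Final stack is the convex hull in CCW order: (-9, -9), (8, -2), (9, 1), (-4, -1).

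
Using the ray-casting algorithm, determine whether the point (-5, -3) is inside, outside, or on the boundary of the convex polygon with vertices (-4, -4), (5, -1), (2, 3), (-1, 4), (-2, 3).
The point (-5, -3) lies strictly outside the polygon

Cast a horizontal ray to the right from the query point and count how many polygon edges it crosses (each edge strictly once or zero times, handled with the usual half-open convention). 
Parity of crossings → even ⇒ outside.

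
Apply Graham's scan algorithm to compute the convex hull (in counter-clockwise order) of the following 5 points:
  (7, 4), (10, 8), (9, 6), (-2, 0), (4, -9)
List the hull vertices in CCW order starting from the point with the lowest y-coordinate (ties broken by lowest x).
Hull (CCW) = [(4, -9), (10, 8), (-2, 0)]

Graham scan procedure:
  1. Find the pivot p₀ = point with lowest y (tie → lowest x): (4, -9).
  2. Sort the remaining points by polar angle around p₀.
  3. Walk through sorted points, maintaining a stack; pop the top while the last three entries make a non-left turn (cross product ≤ 0).
  4. Final stack is the convex hull in CCW order: (4, -9), (10, 8), (-2, 0).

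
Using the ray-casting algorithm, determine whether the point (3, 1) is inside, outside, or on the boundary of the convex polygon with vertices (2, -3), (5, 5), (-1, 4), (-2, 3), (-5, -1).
The point (3, 1) lies strictly inside the polygon

Cast a horizontal ray to the right from the query point and count how many polygon edges it crosses (each edge strictly once or zero times, handled with the usual half-open convention). 
Parity of crossings → odd ⇒ inside.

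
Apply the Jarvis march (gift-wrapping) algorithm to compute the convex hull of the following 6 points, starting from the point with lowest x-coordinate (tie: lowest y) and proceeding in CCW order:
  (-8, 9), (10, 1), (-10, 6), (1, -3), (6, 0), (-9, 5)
Hull (CCW) = [(-10, 6), (-9, 5), (1, -3), (10, 1), (-8, 9)]

Jarvis march: at each step, from the current hull vertex p, select the next vertex q as the point such that every other point lies strictly to the left of (or on) the directed line p → q. (Equivalently: for every other point r, the cross product (q − p) × (r − p) ≥ 0.)
Starting point (lowest x, tie lowest y): (-10, 6). Wrap until returning to start. Resulting hull: (-10, 6), (-9, 5), (1, -3), (10, 1), (-8, 9).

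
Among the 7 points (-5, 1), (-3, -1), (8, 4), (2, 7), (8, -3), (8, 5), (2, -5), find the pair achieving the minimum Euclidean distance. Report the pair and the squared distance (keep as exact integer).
Pair = ((8, 4), (8, 5)); squared distance = 1

Compute all C(7, 2) = 21 pairwise squared distances (x_i − x_j)² + (y_i − y_j)². The minimum is 1, attained by the pair ((8, 4), (8, 5)).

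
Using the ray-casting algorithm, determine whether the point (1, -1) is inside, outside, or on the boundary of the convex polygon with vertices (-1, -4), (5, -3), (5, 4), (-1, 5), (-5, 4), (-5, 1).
The point (1, -1) lies strictly inside the polygon

Cast a horizontal ray to the right from the query point and count how many polygon edges it crosses (each edge strictly once or zero times, handled with the usual half-open convention). 
Parity of crossings → odd ⇒ inside.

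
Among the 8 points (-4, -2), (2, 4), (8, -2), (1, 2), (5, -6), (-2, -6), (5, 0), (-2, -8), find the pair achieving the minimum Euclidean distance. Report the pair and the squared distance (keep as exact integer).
Pair = ((-2, -6), (-2, -8)); squared distance = 4

Compute all C(8, 2) = 28 pairwise squared distances (x_i − x_j)² + (y_i − y_j)². The minimum is 4, attained by the pair ((-2, -6), (-2, -8)).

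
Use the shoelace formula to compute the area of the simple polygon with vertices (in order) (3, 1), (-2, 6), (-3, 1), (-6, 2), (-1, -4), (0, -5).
Area = 41

Shoelace formula: Area = (1/2) |Σ_i (x_i · y_{i+1} − x_{i+1} · y_i)| (indices mod n). Compute each cross term:
  (3)(6) − (-2)(1) = 20
  (-2)(1) − (-3)(6) = 16
  (-3)(2) − (-6)(1) = 0
  (-6)(-4) − (-1)(2) = 26
  (-1)(-5) − (0)(-4) = 5
  (0)(1) − (3)(-5) = 15
Sum = 82, so (signed) Area = 82/2 = 41, |Area| = 41.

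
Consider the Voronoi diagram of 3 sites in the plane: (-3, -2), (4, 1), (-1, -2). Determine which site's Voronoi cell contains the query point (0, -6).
Nearest site = (-1, -2)

The Voronoi cell of site s contains exactly those query points closer to s than to any other site. Compute squared distances from q = (0, -6) to each site:
  (-1 − 0)² + (-2 − -6)² = 17
  (-3 − 0)² + (-2 − -6)² = 25
  (4 − 0)² + (1 − -6)² = 65
Minimum is attained by (-1, -2), so q lies in its Voronoi cell.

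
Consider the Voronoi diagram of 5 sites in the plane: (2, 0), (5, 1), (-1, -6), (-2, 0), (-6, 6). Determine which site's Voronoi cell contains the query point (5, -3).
Nearest site = (5, 1)

The Voronoi cell of site s contains exactly those query points closer to s than to any other site. Compute squared distances from q = (5, -3) to each site:
  (5 − 5)² + (1 − -3)² = 16
  (2 − 5)² + (0 − -3)² = 18
  (-1 − 5)² + (-6 − -3)² = 45
  (-2 − 5)² + (0 − -3)² = 58
  (-6 − 5)² + (6 − -3)² = 202
Minimum is attained by (5, 1), so q lies in its Voronoi cell.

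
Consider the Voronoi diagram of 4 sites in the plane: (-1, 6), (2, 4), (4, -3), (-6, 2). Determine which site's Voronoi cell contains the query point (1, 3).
Nearest site = (2, 4)

The Voronoi cell of site s contains exactly those query points closer to s than to any other site. Compute squared distances from q = (1, 3) to each site:
  (2 − 1)² + (4 − 3)² = 2
  (-1 − 1)² + (6 − 3)² = 13
  (4 − 1)² + (-3 − 3)² = 45
  (-6 − 1)² + (2 − 3)² = 50
Minimum is attained by (2, 4), so q lies in its Voronoi cell.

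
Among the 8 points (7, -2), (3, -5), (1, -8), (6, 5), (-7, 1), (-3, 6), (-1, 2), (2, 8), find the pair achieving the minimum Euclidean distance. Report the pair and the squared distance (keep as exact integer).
Pair = ((3, -5), (1, -8)); squared distance = 13

Compute all C(8, 2) = 28 pairwise squared distances (x_i − x_j)² + (y_i − y_j)². The minimum is 13, attained by the pair ((3, -5), (1, -8)).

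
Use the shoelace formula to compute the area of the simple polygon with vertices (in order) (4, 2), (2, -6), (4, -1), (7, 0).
Area = 15/2

Shoelace formula: Area = (1/2) |Σ_i (x_i · y_{i+1} − x_{i+1} · y_i)| (indices mod n). Compute each cross term:
  (4)(-6) − (2)(2) = -28
  (2)(-1) − (4)(-6) = 22
  (4)(0) − (7)(-1) = 7
  (7)(2) − (4)(0) = 14
Sum = 15, so (signed) Area = 15/2 = 15/2, |Area| = 15/2.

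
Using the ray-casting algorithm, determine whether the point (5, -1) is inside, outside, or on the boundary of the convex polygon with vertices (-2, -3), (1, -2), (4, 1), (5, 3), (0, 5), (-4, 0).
The point (5, -1) lies strictly outside the polygon

Cast a horizontal ray to the right from the query point and count how many polygon edges it crosses (each edge strictly once or zero times, handled with the usual half-open convention). 
Parity of crossings → even ⇒ outside.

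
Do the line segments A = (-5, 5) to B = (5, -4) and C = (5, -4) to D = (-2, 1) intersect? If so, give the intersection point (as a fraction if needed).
Yes; intersection at (5, -4) (t = 1 on AB, s = 0 on CD)

Parametrize AB as A + t(B − A) = (-5 + 10 t, 5 + -9 t) and CD as C + s(D − C) = (5 + -7 s, -4 + 5 s). Solve the linear system for (t, s). Determinant = 13 ≠ 0, so a unique intersection of the containing lines exists. Solution: t = 1, s = 0 — both in [0, 1], so the segments cross. Intersection point: (5, -4).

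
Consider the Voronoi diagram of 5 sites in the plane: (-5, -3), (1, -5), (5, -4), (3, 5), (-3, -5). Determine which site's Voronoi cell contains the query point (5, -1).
Nearest site = (5, -4)

The Voronoi cell of site s contains exactly those query points closer to s than to any other site. Compute squared distances from q = (5, -1) to each site:
  (5 − 5)² + (-4 − -1)² = 9
  (1 − 5)² + (-5 − -1)² = 32
  (3 − 5)² + (5 − -1)² = 40
  (-3 − 5)² + (-5 − -1)² = 80
  (-5 − 5)² + (-3 − -1)² = 104
Minimum is attained by (5, -4), so q lies in its Voronoi cell.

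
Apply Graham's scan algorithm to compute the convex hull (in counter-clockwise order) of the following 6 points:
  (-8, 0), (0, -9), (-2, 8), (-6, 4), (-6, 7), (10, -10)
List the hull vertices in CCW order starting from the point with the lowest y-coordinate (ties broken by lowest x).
Hull (CCW) = [(10, -10), (-2, 8), (-6, 7), (-8, 0), (0, -9)]

Graham scan procedure:
  1. Find the pivot p₀ = point with lowest y (tie → lowest x): (10, -10).
  2. Sort the remaining points by polar angle around p₀.
  3. Walk through sorted points, maintaining a stack; pop the top while the last three entries make a non-left turn (cross product ≤ 0).
  4. Final stack is the convex hull in CCW order: (10, -10), (-2, 8), (-6, 7), (-8, 0), (0, -9).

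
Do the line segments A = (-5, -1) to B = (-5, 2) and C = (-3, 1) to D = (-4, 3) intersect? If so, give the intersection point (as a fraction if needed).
No (intersection of containing lines falls outside at least one segment)

Parametrize and solve: t = 2, s = 2. At least one of these is outside [0, 1], so the segments do not intersect.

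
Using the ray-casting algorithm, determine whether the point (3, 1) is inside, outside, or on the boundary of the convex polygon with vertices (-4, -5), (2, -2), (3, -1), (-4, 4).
The point (3, 1) lies strictly outside the polygon

Cast a horizontal ray to the right from the query point and count how many polygon edges it crosses (each edge strictly once or zero times, handled with the usual half-open convention). 
Parity of crossings → even ⇒ outside.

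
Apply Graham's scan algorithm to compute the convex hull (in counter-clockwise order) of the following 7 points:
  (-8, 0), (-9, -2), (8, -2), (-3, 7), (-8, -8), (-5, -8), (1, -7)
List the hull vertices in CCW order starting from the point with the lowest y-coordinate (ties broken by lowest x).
Hull (CCW) = [(-8, -8), (-5, -8), (1, -7), (8, -2), (-3, 7), (-8, 0), (-9, -2)]

Graham scan procedure:
  1. Find the pivot p₀ = point with lowest y (tie → lowest x): (-8, -8).
  2. Sort the remaining points by polar angle around p₀.
  3. Walk through sorted points, maintaining a stack; pop the top while the last three entries make a non-left turn (cross product ≤ 0).
  4. Final stack is the convex hull in CCW order: (-8, -8), (-5, -8), (1, -7), (8, -2), (-3, 7), (-8, 0), (-9, -2).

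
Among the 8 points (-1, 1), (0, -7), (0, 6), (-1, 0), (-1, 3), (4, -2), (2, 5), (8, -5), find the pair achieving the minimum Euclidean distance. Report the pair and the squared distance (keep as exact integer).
Pair = ((-1, 1), (-1, 0)); squared distance = 1

Compute all C(8, 2) = 28 pairwise squared distances (x_i − x_j)² + (y_i − y_j)². The minimum is 1, attained by the pair ((-1, 1), (-1, 0)).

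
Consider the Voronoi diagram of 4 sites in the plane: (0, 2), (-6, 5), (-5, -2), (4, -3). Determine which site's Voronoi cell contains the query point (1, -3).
Nearest site = (4, -3)

The Voronoi cell of site s contains exactly those query points closer to s than to any other site. Compute squared distances from q = (1, -3) to each site:
  (4 − 1)² + (-3 − -3)² = 9
  (0 − 1)² + (2 − -3)² = 26
  (-5 − 1)² + (-2 − -3)² = 37
  (-6 − 1)² + (5 − -3)² = 113
Minimum is attained by (4, -3), so q lies in its Voronoi cell.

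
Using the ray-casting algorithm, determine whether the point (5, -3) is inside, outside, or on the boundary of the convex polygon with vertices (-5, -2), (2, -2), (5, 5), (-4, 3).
The point (5, -3) lies strictly outside the polygon

Cast a horizontal ray to the right from the query point and count how many polygon edges it crosses (each edge strictly once or zero times, handled with the usual half-open convention). 
Parity of crossings → even ⇒ outside.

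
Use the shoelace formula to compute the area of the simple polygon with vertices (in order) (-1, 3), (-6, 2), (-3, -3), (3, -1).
Area = 30

Shoelace formula: Area = (1/2) |Σ_i (x_i · y_{i+1} − x_{i+1} · y_i)| (indices mod n). Compute each cross term:
  (-1)(2) − (-6)(3) = 16
  (-6)(-3) − (-3)(2) = 24
  (-3)(-1) − (3)(-3) = 12
  (3)(3) − (-1)(-1) = 8
Sum = 60, so (signed) Area = 60/2 = 30, |Area| = 30.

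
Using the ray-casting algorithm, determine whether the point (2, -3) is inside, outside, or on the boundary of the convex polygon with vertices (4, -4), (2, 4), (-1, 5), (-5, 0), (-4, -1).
The point (2, -3) lies strictly inside the polygon

Cast a horizontal ray to the right from the query point and count how many polygon edges it crosses (each edge strictly once or zero times, handled with the usual half-open convention). 
Parity of crossings → odd ⇒ inside.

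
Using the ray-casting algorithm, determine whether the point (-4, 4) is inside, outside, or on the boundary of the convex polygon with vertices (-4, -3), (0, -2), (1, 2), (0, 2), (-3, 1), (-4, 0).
The point (-4, 4) lies strictly outside the polygon

Cast a horizontal ray to the right from the query point and count how many polygon edges it crosses (each edge strictly once or zero times, handled with the usual half-open convention). 
Parity of crossings → even ⇒ outside.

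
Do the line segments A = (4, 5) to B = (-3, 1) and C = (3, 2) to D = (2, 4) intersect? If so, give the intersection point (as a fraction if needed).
Yes; intersection at (37/18, 35/9) (t = 5/18 on AB, s = 17/18 on CD)

Parametrize AB as A + t(B − A) = (4 + -7 t, 5 + -4 t) and CD as C + s(D − C) = (3 + -1 s, 2 + 2 s). Solve the linear system for (t, s). Determinant = 18 ≠ 0, so a unique intersection of the containing lines exists. Solution: t = 5/18, s = 17/18 — both in [0, 1], so the segments cross. Intersection point: (37/18, 35/9).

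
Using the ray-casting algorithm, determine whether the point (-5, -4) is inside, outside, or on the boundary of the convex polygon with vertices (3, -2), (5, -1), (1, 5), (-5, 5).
The point (-5, -4) lies strictly outside the polygon

Cast a horizontal ray to the right from the query point and count how many polygon edges it crosses (each edge strictly once or zero times, handled with the usual half-open convention). 
Parity of crossings → even ⇒ outside.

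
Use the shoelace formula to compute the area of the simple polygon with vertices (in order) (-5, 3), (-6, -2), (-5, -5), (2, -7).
Area = 32

Shoelace formula: Area = (1/2) |Σ_i (x_i · y_{i+1} − x_{i+1} · y_i)| (indices mod n). Compute each cross term:
  (-5)(-2) − (-6)(3) = 28
  (-6)(-5) − (-5)(-2) = 20
  (-5)(-7) − (2)(-5) = 45
  (2)(3) − (-5)(-7) = -29
Sum = 64, so (signed) Area = 64/2 = 32, |Area| = 32.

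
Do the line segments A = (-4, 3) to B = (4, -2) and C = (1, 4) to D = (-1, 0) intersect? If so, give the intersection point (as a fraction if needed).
Yes; intersection at (-4/7, 6/7) (t = 3/7 on AB, s = 11/14 on CD)

Parametrize AB as A + t(B − A) = (-4 + 8 t, 3 + -5 t) and CD as C + s(D − C) = (1 + -2 s, 4 + -4 s). Solve the linear system for (t, s). Determinant = 42 ≠ 0, so a unique intersection of the containing lines exists. Solution: t = 3/7, s = 11/14 — both in [0, 1], so the segments cross. Intersection point: (-4/7, 6/7).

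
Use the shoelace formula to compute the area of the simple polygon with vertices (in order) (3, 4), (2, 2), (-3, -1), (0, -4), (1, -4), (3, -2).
Area = 23

Shoelace formula: Area = (1/2) |Σ_i (x_i · y_{i+1} − x_{i+1} · y_i)| (indices mod n). Compute each cross term:
  (3)(2) − (2)(4) = -2
  (2)(-1) − (-3)(2) = 4
  (-3)(-4) − (0)(-1) = 12
  (0)(-4) − (1)(-4) = 4
  (1)(-2) − (3)(-4) = 10
  (3)(4) − (3)(-2) = 18
Sum = 46, so (signed) Area = 46/2 = 23, |Area| = 23.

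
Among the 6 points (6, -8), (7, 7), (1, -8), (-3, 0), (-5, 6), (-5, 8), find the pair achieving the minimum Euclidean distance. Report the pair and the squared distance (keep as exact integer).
Pair = ((-5, 6), (-5, 8)); squared distance = 4

Compute all C(6, 2) = 15 pairwise squared distances (x_i − x_j)² + (y_i − y_j)². The minimum is 4, attained by the pair ((-5, 6), (-5, 8)).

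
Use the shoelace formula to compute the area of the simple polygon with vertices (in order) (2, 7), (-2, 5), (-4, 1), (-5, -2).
Area = 12

Shoelace formula: Area = (1/2) |Σ_i (x_i · y_{i+1} − x_{i+1} · y_i)| (indices mod n). Compute each cross term:
  (2)(5) − (-2)(7) = 24
  (-2)(1) − (-4)(5) = 18
  (-4)(-2) − (-5)(1) = 13
  (-5)(7) − (2)(-2) = -31
Sum = 24, so (signed) Area = 24/2 = 12, |Area| = 12.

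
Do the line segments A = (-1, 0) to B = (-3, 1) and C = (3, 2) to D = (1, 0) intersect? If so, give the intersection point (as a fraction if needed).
No (intersection of containing lines falls outside at least one segment)

Parametrize and solve: t = -2/3, s = 4/3. At least one of these is outside [0, 1], so the segments do not intersect.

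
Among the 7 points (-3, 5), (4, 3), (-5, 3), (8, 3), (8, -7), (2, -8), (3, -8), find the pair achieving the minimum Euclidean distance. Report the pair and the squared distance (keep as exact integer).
Pair = ((2, -8), (3, -8)); squared distance = 1

Compute all C(7, 2) = 21 pairwise squared distances (x_i − x_j)² + (y_i − y_j)². The minimum is 1, attained by the pair ((2, -8), (3, -8)).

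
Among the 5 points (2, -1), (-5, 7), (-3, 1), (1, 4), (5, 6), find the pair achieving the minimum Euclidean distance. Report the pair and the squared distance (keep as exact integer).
Pair = ((1, 4), (5, 6)); squared distance = 20

Compute all C(5, 2) = 10 pairwise squared distances (x_i − x_j)² + (y_i − y_j)². The minimum is 20, attained by the pair ((1, 4), (5, 6)).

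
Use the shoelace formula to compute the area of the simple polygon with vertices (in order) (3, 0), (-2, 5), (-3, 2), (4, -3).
Area = 18

Shoelace formula: Area = (1/2) |Σ_i (x_i · y_{i+1} − x_{i+1} · y_i)| (indices mod n). Compute each cross term:
  (3)(5) − (-2)(0) = 15
  (-2)(2) − (-3)(5) = 11
  (-3)(-3) − (4)(2) = 1
  (4)(0) − (3)(-3) = 9
Sum = 36, so (signed) Area = 36/2 = 18, |Area| = 18.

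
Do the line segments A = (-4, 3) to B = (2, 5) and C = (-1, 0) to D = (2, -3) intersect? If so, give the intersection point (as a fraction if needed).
No (intersection of containing lines falls outside at least one segment)

Parametrize and solve: t = 0, s = -1. At least one of these is outside [0, 1], so the segments do not intersect.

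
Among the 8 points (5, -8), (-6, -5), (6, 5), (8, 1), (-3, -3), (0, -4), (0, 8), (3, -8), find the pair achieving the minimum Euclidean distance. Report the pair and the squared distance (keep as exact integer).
Pair = ((5, -8), (3, -8)); squared distance = 4

Compute all C(8, 2) = 28 pairwise squared distances (x_i − x_j)² + (y_i − y_j)². The minimum is 4, attained by the pair ((5, -8), (3, -8)).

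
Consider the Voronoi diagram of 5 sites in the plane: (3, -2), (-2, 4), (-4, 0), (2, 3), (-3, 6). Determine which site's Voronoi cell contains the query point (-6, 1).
Nearest site = (-4, 0)

The Voronoi cell of site s contains exactly those query points closer to s than to any other site. Compute squared distances from q = (-6, 1) to each site:
  (-4 − -6)² + (0 − 1)² = 5
  (-2 − -6)² + (4 − 1)² = 25
  (-3 − -6)² + (6 − 1)² = 34
  (2 − -6)² + (3 − 1)² = 68
  (3 − -6)² + (-2 − 1)² = 90
Minimum is attained by (-4, 0), so q lies in its Voronoi cell.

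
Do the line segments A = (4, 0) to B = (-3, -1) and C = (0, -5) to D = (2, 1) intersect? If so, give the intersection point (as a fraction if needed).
Yes; intersection at (31/20, -7/20) (t = 7/20 on AB, s = 31/40 on CD)

Parametrize AB as A + t(B − A) = (4 + -7 t, 0 + -1 t) and CD as C + s(D − C) = (0 + 2 s, -5 + 6 s). Solve the linear system for (t, s). Determinant = 40 ≠ 0, so a unique intersection of the containing lines exists. Solution: t = 7/20, s = 31/40 — both in [0, 1], so the segments cross. Intersection point: (31/20, -7/20).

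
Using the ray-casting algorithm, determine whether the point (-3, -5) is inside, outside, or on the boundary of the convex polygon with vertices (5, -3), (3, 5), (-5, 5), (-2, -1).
The point (-3, -5) lies strictly outside the polygon

Cast a horizontal ray to the right from the query point and count how many polygon edges it crosses (each edge strictly once or zero times, handled with the usual half-open convention). 
Parity of crossings → even ⇒ outside.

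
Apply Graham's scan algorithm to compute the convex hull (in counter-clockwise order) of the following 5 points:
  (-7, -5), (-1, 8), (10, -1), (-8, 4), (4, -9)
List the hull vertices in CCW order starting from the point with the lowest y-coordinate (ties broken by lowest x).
Hull (CCW) = [(4, -9), (10, -1), (-1, 8), (-8, 4), (-7, -5)]

Graham scan procedure:
  1. Find the pivot p₀ = point with lowest y (tie → lowest x): (4, -9).
  2. Sort the remaining points by polar angle around p₀.
  3. Walk through sorted points, maintaining a stack; pop the top while the last three entries make a non-left turn (cross product ≤ 0).
  4. Final stack is the convex hull in CCW order: (4, -9), (10, -1), (-1, 8), (-8, 4), (-7, -5).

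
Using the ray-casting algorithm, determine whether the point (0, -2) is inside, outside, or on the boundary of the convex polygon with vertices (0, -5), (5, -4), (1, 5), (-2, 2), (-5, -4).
The point (0, -2) lies strictly inside the polygon

Cast a horizontal ray to the right from the query point and count how many polygon edges it crosses (each edge strictly once or zero times, handled with the usual half-open convention). 
Parity of crossings → odd ⇒ inside.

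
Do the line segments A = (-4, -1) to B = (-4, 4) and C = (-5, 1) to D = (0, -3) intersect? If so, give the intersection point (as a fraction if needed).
Yes; intersection at (-4, 1/5) (t = 6/25 on AB, s = 1/5 on CD)

Parametrize AB as A + t(B − A) = (-4 + 0 t, -1 + 5 t) and CD as C + s(D − C) = (-5 + 5 s, 1 + -4 s). Solve the linear system for (t, s). Determinant = 25 ≠ 0, so a unique intersection of the containing lines exists. Solution: t = 6/25, s = 1/5 — both in [0, 1], so the segments cross. Intersection point: (-4, 1/5).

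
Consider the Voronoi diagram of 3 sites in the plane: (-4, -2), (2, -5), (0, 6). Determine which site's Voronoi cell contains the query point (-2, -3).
Nearest site = (-4, -2)

The Voronoi cell of site s contains exactly those query points closer to s than to any other site. Compute squared distances from q = (-2, -3) to each site:
  (-4 − -2)² + (-2 − -3)² = 5
  (2 − -2)² + (-5 − -3)² = 20
  (0 − -2)² + (6 − -3)² = 85
Minimum is attained by (-4, -2), so q lies in its Voronoi cell.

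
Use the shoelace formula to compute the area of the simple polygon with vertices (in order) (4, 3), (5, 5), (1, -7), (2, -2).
Area = 9/2

Shoelace formula: Area = (1/2) |Σ_i (x_i · y_{i+1} − x_{i+1} · y_i)| (indices mod n). Compute each cross term:
  (4)(5) − (5)(3) = 5
  (5)(-7) − (1)(5) = -40
  (1)(-2) − (2)(-7) = 12
  (2)(3) − (4)(-2) = 14
Sum = -9, so (signed) Area = -9/2 = -9/2, |Area| = 9/2.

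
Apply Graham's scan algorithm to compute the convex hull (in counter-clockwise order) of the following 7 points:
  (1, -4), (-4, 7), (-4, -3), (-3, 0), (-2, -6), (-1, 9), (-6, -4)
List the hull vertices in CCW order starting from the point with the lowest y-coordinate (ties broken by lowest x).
Hull (CCW) = [(-2, -6), (1, -4), (-1, 9), (-4, 7), (-6, -4)]

Graham scan procedure:
  1. Find the pivot p₀ = point with lowest y (tie → lowest x): (-2, -6).
  2. Sort the remaining points by polar angle around p₀.
  3. Walk through sorted points, maintaining a stack; pop the top while the last three entries make a non-left turn (cross product ≤ 0).
  4. Final stack is the convex hull in CCW order: (-2, -6), (1, -4), (-1, 9), (-4, 7), (-6, -4).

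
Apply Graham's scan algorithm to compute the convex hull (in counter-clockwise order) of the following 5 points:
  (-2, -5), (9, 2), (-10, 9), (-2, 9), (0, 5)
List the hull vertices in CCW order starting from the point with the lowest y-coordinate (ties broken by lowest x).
Hull (CCW) = [(-2, -5), (9, 2), (-2, 9), (-10, 9)]

Graham scan procedure:
  1. Find the pivot p₀ = point with lowest y (tie → lowest x): (-2, -5).
  2. Sort the remaining points by polar angle around p₀.
  3. Walk through sorted points, maintaining a stack; pop the top while the last three entries make a non-left turn (cross product ≤ 0).
  4. Final stack is the convex hull in CCW order: (-2, -5), (9, 2), (-2, 9), (-10, 9).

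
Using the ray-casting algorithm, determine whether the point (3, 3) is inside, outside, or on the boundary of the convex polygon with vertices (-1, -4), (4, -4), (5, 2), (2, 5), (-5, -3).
The point (3, 3) lies strictly inside the polygon

Cast a horizontal ray to the right from the query point and count how many polygon edges it crosses (each edge strictly once or zero times, handled with the usual half-open convention). 
Parity of crossings → odd ⇒ inside.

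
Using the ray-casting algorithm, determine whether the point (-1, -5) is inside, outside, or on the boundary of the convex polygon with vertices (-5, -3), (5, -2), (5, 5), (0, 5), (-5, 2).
The point (-1, -5) lies strictly outside the polygon

Cast a horizontal ray to the right from the query point and count how many polygon edges it crosses (each edge strictly once or zero times, handled with the usual half-open convention). 
Parity of crossings → even ⇒ outside.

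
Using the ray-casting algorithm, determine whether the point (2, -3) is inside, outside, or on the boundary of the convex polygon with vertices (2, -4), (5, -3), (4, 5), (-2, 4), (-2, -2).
The point (2, -3) lies strictly inside the polygon

Cast a horizontal ray to the right from the query point and count how many polygon edges it crosses (each edge strictly once or zero times, handled with the usual half-open convention). 
Parity of crossings → odd ⇒ inside.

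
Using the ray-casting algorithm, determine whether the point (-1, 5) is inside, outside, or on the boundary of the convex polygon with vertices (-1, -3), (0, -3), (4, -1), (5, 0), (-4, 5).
The point (-1, 5) lies strictly outside the polygon

Cast a horizontal ray to the right from the query point and count how many polygon edges it crosses (each edge strictly once or zero times, handled with the usual half-open convention). 
Parity of crossings → even ⇒ outside.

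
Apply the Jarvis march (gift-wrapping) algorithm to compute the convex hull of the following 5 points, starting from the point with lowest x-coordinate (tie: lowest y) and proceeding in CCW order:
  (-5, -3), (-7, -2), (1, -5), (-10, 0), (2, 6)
Hull (CCW) = [(-10, 0), (-7, -2), (-5, -3), (1, -5), (2, 6)]

Jarvis march: at each step, from the current hull vertex p, select the next vertex q as the point such that every other point lies strictly to the left of (or on) the directed line p → q. (Equivalently: for every other point r, the cross product (q − p) × (r − p) ≥ 0.)
Starting point (lowest x, tie lowest y): (-10, 0). Wrap until returning to start. Resulting hull: (-10, 0), (-7, -2), (-5, -3), (1, -5), (2, 6).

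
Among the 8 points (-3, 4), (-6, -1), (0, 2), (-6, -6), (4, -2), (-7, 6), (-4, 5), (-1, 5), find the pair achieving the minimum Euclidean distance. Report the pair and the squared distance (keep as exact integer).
Pair = ((-3, 4), (-4, 5)); squared distance = 2

Compute all C(8, 2) = 28 pairwise squared distances (x_i − x_j)² + (y_i − y_j)². The minimum is 2, attained by the pair ((-3, 4), (-4, 5)).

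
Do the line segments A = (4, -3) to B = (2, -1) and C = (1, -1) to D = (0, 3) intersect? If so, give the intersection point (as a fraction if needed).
No (intersection of containing lines falls outside at least one segment)

Parametrize and solve: t = 5/3, s = 1/3. At least one of these is outside [0, 1], so the segments do not intersect.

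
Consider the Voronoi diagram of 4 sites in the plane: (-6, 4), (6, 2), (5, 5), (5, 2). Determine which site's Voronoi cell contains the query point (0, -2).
Nearest site = (5, 2)

The Voronoi cell of site s contains exactly those query points closer to s than to any other site. Compute squared distances from q = (0, -2) to each site:
  (5 − 0)² + (2 − -2)² = 41
  (6 − 0)² + (2 − -2)² = 52
  (-6 − 0)² + (4 − -2)² = 72
  (5 − 0)² + (5 − -2)² = 74
Minimum is attained by (5, 2), so q lies in its Voronoi cell.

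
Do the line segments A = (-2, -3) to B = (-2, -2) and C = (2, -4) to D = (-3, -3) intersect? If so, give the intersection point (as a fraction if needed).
No (intersection of containing lines falls outside at least one segment)

Parametrize and solve: t = -1/5, s = 4/5. At least one of these is outside [0, 1], so the segments do not intersect.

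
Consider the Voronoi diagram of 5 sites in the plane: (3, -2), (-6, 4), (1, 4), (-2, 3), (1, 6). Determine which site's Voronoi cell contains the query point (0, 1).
Nearest site = (-2, 3)

The Voronoi cell of site s contains exactly those query points closer to s than to any other site. Compute squared distances from q = (0, 1) to each site:
  (-2 − 0)² + (3 − 1)² = 8
  (1 − 0)² + (4 − 1)² = 10
  (3 − 0)² + (-2 − 1)² = 18
  (1 − 0)² + (6 − 1)² = 26
  (-6 − 0)² + (4 − 1)² = 45
Minimum is attained by (-2, 3), so q lies in its Voronoi cell.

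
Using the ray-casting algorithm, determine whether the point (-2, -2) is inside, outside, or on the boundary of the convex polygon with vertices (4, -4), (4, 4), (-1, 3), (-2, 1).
The point (-2, -2) lies strictly outside the polygon

Cast a horizontal ray to the right from the query point and count how many polygon edges it crosses (each edge strictly once or zero times, handled with the usual half-open convention). 
Parity of crossings → even ⇒ outside.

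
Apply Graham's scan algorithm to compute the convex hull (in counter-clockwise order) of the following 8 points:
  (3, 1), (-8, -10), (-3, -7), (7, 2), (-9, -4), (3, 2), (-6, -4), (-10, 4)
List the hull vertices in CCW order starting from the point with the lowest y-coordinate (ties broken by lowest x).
Hull (CCW) = [(-8, -10), (-3, -7), (7, 2), (-10, 4), (-9, -4)]

Graham scan procedure:
  1. Find the pivot p₀ = point with lowest y (tie → lowest x): (-8, -10).
  2. Sort the remaining points by polar angle around p₀.
  3. Walk through sorted points, maintaining a stack; pop the top while the last three entries make a non-left turn (cross product ≤ 0).
  4. Final stack is the convex hull in CCW order: (-8, -10), (-3, -7), (7, 2), (-10, 4), (-9, -4).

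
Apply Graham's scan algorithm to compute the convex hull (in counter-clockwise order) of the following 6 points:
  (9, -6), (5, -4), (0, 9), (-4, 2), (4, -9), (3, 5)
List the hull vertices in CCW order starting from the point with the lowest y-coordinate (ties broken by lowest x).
Hull (CCW) = [(4, -9), (9, -6), (3, 5), (0, 9), (-4, 2)]

Graham scan procedure:
  1. Find the pivot p₀ = point with lowest y (tie → lowest x): (4, -9).
  2. Sort the remaining points by polar angle around p₀.
  3. Walk through sorted points, maintaining a stack; pop the top while the last three entries make a non-left turn (cross product ≤ 0).
  4. Final stack is the convex hull in CCW order: (4, -9), (9, -6), (3, 5), (0, 9), (-4, 2).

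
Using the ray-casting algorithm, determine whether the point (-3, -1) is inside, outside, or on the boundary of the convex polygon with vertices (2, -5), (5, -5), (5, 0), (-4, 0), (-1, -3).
The point (-3, -1) lies on the polygon boundary

Boundary check: the query satisfies the collinearity and bounding-box conditions for some polygon edge, so it lies exactly on the boundary.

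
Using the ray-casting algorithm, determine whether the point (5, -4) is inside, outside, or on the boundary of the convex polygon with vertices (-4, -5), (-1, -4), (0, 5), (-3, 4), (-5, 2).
The point (5, -4) lies strictly outside the polygon

Cast a horizontal ray to the right from the query point and count how many polygon edges it crosses (each edge strictly once or zero times, handled with the usual half-open convention). 
Parity of crossings → even ⇒ outside.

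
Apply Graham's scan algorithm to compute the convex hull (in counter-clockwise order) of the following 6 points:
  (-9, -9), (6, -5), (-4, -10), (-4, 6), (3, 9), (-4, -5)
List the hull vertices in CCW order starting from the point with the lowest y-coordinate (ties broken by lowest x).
Hull (CCW) = [(-4, -10), (6, -5), (3, 9), (-4, 6), (-9, -9)]

Graham scan procedure:
  1. Find the pivot p₀ = point with lowest y (tie → lowest x): (-4, -10).
  2. Sort the remaining points by polar angle around p₀.
  3. Walk through sorted points, maintaining a stack; pop the top while the last three entries make a non-left turn (cross product ≤ 0).
  4. Final stack is the convex hull in CCW order: (-4, -10), (6, -5), (3, 9), (-4, 6), (-9, -9).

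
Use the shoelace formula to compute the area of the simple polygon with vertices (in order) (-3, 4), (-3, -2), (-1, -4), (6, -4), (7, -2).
Area = 47

Shoelace formula: Area = (1/2) |Σ_i (x_i · y_{i+1} − x_{i+1} · y_i)| (indices mod n). Compute each cross term:
  (-3)(-2) − (-3)(4) = 18
  (-3)(-4) − (-1)(-2) = 10
  (-1)(-4) − (6)(-4) = 28
  (6)(-2) − (7)(-4) = 16
  (7)(4) − (-3)(-2) = 22
Sum = 94, so (signed) Area = 94/2 = 47, |Area| = 47.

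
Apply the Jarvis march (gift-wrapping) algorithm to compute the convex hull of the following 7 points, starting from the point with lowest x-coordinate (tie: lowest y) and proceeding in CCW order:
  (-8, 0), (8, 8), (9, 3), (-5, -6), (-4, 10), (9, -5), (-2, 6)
Hull (CCW) = [(-8, 0), (-5, -6), (9, -5), (9, 3), (8, 8), (-4, 10)]

Jarvis march: at each step, from the current hull vertex p, select the next vertex q as the point such that every other point lies strictly to the left of (or on) the directed line p → q. (Equivalently: for every other point r, the cross product (q − p) × (r − p) ≥ 0.)
Starting point (lowest x, tie lowest y): (-8, 0). Wrap until returning to start. Resulting hull: (-8, 0), (-5, -6), (9, -5), (9, 3), (8, 8), (-4, 10).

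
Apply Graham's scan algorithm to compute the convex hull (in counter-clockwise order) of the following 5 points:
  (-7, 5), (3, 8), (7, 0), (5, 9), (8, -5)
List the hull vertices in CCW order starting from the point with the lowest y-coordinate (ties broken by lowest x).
Hull (CCW) = [(8, -5), (7, 0), (5, 9), (-7, 5)]

Graham scan procedure:
  1. Find the pivot p₀ = point with lowest y (tie → lowest x): (8, -5).
  2. Sort the remaining points by polar angle around p₀.
  3. Walk through sorted points, maintaining a stack; pop the top while the last three entries make a non-left turn (cross product ≤ 0).
  4. Final stack is the convex hull in CCW order: (8, -5), (7, 0), (5, 9), (-7, 5).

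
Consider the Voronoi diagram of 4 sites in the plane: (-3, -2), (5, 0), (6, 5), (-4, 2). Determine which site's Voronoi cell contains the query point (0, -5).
Nearest site = (-3, -2)

The Voronoi cell of site s contains exactly those query points closer to s than to any other site. Compute squared distances from q = (0, -5) to each site:
  (-3 − 0)² + (-2 − -5)² = 18
  (5 − 0)² + (0 − -5)² = 50
  (-4 − 0)² + (2 − -5)² = 65
  (6 − 0)² + (5 − -5)² = 136
Minimum is attained by (-3, -2), so q lies in its Voronoi cell.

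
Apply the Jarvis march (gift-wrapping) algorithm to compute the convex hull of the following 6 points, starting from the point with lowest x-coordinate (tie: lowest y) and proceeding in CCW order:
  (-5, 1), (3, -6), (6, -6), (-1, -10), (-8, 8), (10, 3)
Hull (CCW) = [(-8, 8), (-1, -10), (6, -6), (10, 3)]

Jarvis march: at each step, from the current hull vertex p, select the next vertex q as the point such that every other point lies strictly to the left of (or on) the directed line p → q. (Equivalently: for every other point r, the cross product (q − p) × (r − p) ≥ 0.)
Starting point (lowest x, tie lowest y): (-8, 8). Wrap until returning to start. Resulting hull: (-8, 8), (-1, -10), (6, -6), (10, 3).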